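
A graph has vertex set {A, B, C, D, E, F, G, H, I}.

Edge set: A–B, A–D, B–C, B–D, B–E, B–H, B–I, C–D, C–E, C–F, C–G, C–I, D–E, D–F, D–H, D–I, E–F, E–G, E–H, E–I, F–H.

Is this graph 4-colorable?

B, C, D, E, I are pairwise adjacent (a clique of size 5), so at least 5 colors are needed.
So 4 colors are not enough.

No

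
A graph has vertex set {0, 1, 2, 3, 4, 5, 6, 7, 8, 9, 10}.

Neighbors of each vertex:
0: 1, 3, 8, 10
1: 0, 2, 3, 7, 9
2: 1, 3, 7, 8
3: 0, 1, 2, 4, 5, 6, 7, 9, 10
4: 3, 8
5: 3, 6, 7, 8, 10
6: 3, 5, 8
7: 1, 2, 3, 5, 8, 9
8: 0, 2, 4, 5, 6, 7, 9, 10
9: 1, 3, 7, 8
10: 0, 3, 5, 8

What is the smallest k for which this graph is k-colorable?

1, 2, 3, 7 are mutually adjacent (a clique of size 4), so at least 4 colors are needed.
4 colors suffice: color red → {3, 8}; color blue → {4, 6, 7, 10}; color green → {1, 5}; color yellow → {0, 2, 9}. No two adjacent vertices share a color.

4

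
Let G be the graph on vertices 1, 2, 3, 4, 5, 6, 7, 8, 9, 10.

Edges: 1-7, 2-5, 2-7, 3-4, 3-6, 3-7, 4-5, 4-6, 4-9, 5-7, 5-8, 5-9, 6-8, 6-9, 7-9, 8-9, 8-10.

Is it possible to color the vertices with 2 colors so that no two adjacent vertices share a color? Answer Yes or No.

No

3, 4, 6 form a triangle, so at least 3 colors are needed.
So 2 colors are not enough.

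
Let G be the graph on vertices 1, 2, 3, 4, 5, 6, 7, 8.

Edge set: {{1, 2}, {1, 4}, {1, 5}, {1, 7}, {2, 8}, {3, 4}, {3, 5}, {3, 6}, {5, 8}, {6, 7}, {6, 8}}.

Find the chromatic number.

3

The cycle 5-8-6-7-1-5 has odd length 5, so it cannot be 2-colored; at least 3 colors are needed.
3 colors suffice: color a → {1, 6}; color b → {3, 7, 8}; color c → {2, 4, 5}. Every edge joins two different colors.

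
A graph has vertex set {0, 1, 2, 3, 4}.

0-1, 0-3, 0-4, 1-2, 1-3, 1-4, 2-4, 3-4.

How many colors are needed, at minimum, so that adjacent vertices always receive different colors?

4

0, 1, 3, 4 form a clique, so at least 4 colors are needed.
One proper 4-coloring: 0=yellow, 1=red, 2=green, 3=green, 4=blue. No two adjacent vertices share a color.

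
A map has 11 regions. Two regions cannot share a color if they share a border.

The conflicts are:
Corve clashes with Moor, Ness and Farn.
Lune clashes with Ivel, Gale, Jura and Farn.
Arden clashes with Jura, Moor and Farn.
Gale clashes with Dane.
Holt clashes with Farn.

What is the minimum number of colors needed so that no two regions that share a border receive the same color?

2

Corve and Farn conflict, so at least 2 colors are needed.
2 colors suffice: Corve=2, Lune=2, Ivel=1, Arden=2, Gale=1, Jura=1, Moor=1, Holt=2, Ness=1, Farn=1, Dane=2. Every pair that conflicts lands in different colors.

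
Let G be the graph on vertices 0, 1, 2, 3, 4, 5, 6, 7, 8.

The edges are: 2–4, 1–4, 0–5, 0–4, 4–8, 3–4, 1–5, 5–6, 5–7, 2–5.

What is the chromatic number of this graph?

5 and 7 are adjacent, so at least 2 colors are needed.
2 colors suffice: 0=blue, 1=blue, 2=blue, 3=blue, 4=red, 5=red, 6=blue, 7=blue, 8=blue. No two adjacent vertices share a color.

2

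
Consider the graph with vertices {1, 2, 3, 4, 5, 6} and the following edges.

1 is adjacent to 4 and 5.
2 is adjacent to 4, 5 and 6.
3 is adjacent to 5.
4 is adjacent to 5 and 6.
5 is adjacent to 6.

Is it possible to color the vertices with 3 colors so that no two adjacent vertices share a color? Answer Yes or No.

No

2, 4, 5, 6 are pairwise adjacent (a clique of size 4), so at least 4 colors are needed.
So 3 colors are not enough.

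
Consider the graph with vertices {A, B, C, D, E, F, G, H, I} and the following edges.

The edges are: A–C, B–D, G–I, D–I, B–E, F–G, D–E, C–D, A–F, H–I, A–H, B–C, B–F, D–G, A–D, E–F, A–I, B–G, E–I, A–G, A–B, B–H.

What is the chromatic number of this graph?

4

A, B, F, G are mutually adjacent (a clique of size 4), so at least 4 colors are needed.
A valid assignment using 4 colors: A=red, B=blue, C=yellow, D=green, E=red, F=green, G=yellow, H=green, I=blue. Each edge has distinct colors on its endpoints.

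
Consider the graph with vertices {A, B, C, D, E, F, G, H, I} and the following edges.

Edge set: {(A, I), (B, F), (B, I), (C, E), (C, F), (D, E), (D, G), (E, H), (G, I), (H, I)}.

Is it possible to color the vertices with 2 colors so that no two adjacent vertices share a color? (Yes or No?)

No

The cycle D-G-I-H-E-D has odd length 5, so it cannot be 2-colored; at least 3 colors are needed.
So 2 colors are not enough.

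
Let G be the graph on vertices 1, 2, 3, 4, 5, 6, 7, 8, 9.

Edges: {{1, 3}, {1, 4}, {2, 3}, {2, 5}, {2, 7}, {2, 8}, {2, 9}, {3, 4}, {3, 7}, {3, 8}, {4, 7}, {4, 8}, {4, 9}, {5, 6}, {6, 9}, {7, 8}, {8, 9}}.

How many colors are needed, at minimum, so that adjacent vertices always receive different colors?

2, 3, 7, 8 form a clique, so at least 4 colors are needed.
4 colors suffice: color a → {2, 4, 6}; color b → {1, 5, 8}; color c → {3, 9}; color d → {7}. Each edge has distinct colors on its endpoints.

4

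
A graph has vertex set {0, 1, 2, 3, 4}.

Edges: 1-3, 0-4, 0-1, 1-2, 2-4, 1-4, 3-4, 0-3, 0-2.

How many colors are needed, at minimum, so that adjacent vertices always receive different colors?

0, 1, 3, 4 are mutually adjacent (a clique of size 4), so at least 4 colors are needed.
A valid assignment using 4 colors: 0=c, 1=b, 2=d, 3=d, 4=a. No two adjacent vertices share a color.

4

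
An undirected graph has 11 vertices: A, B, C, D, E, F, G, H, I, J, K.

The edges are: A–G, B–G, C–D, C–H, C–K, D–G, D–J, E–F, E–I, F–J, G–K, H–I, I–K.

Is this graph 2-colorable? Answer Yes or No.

No

The cycle D-J-F-E-I-H-C-D has odd length 7, so it cannot be 2-colored; at least 3 colors are needed.
So 2 colors are not enough.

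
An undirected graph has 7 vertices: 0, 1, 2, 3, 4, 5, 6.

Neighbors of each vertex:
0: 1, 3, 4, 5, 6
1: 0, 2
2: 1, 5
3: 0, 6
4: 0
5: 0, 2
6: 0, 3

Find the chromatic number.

3

0, 3, 6 are pairwise adjacent, so at least 3 colors are needed.
One proper 3-coloring: 0=a, 1=b, 2=a, 3=c, 4=b, 5=b, 6=b. No two adjacent vertices share a color.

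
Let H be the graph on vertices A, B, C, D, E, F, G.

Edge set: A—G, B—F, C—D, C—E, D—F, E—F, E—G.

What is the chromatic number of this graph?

2

E and F are adjacent, so at least 2 colors are needed.
2 colors suffice: color red → {A, B, D, E}; color blue → {C, F, G}. Each edge has distinct colors on its endpoints.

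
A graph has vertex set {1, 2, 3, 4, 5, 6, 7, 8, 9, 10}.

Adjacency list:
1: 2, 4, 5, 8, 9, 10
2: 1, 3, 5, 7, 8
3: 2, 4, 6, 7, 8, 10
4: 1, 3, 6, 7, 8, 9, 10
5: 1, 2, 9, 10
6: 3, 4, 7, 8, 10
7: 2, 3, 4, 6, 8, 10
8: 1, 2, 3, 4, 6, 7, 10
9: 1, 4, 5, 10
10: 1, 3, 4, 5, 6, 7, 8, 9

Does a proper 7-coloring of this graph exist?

The chromatic number is 6. 3, 4, 6, 7, 8, 10 form a clique, so at least 6 colors are needed.
6 colors suffice: color a → {2, 10}; color b → {4, 5}; color c → {8, 9}; color d → {1, 3}; color e → {7}; color f → {6}.
Since 7 ≥ 6, a proper 7-coloring certainly exists.

Yes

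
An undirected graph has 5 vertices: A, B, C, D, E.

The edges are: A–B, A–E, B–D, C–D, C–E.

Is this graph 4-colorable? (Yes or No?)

Yes

The chromatic number is 3. The cycle B-D-C-E-A-B has odd length 5, so it cannot be 2-colored; at least 3 colors are needed.
3 colors suffice: A=3, B=1, C=1, D=2, E=2.
Since 4 ≥ 3, a proper 4-coloring certainly exists.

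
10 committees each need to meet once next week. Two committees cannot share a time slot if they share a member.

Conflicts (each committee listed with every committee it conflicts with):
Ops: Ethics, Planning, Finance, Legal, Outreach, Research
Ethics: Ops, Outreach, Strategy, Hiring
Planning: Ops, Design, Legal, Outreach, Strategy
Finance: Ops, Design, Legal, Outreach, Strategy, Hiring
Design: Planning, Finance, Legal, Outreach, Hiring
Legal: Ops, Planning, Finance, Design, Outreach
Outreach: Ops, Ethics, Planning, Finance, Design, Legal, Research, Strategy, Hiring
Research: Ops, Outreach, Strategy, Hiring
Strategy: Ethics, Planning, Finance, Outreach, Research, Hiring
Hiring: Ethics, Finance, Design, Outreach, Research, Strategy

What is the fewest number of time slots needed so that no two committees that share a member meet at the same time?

4

Planning, Design, Legal, Outreach pairwise conflict, so at least 4 time slots are needed.
4 time slots suffice: Ops=4, Ethics=2, Planning=2, Finance=2, Design=4, Legal=3, Outreach=1, Research=2, Strategy=4, Hiring=3. Each listed conflict is separated.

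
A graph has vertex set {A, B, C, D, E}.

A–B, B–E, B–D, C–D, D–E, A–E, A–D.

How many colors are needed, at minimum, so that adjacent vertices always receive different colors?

4

A, B, D, E form a clique, so at least 4 colors are needed.
A valid assignment using 4 colors: A=yellow, B=green, C=blue, D=red, E=blue. No two adjacent vertices share a color.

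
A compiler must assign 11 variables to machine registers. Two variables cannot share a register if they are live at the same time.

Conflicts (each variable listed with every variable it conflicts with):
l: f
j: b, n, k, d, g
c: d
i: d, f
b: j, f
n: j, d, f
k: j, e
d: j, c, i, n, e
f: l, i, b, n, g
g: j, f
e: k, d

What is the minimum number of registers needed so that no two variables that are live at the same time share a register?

3

j, n, d pairwise conflict, so at least 3 registers are needed.
3 registers suffice: register 1 → {k, d, f}; register 2 → {l, j, c, i, e}; register 3 → {b, n, g}. Every pair that conflicts lands in different registers.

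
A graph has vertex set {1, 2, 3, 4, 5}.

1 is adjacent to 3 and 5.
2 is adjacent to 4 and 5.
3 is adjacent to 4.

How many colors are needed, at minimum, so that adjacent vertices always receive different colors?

3

The cycle 4-2-5-1-3-4 has odd length 5, so it cannot be 2-colored; at least 3 colors are needed.
3 colors suffice: 1=green, 2=blue, 3=blue, 4=red, 5=red. Each edge has distinct colors on its endpoints.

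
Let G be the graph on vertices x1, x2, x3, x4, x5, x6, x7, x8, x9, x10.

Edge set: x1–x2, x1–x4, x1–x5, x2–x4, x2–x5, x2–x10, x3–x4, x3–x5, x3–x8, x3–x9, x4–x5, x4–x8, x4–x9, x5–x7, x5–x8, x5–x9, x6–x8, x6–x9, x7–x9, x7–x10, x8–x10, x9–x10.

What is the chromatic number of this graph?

4

x1, x2, x4, x5 are pairwise adjacent (a clique of size 4), so at least 4 colors are needed.
One proper 4-coloring: x1=Y, x2=B, x3=Y, x4=G, x5=R, x6=R, x7=G, x8=B, x9=B, x10=R. Each edge has distinct colors on its endpoints.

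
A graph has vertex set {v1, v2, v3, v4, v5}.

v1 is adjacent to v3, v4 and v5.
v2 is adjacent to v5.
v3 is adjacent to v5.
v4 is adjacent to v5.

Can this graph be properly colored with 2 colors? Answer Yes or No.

No

v1, v4, v5 are mutually adjacent, so at least 3 colors are needed.
So 2 colors are not enough.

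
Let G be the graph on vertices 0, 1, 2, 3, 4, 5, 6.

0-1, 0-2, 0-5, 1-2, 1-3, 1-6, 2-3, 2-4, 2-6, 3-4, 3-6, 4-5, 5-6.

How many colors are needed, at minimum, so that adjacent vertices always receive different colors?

1, 2, 3, 6 are pairwise adjacent (a clique of size 4), so at least 4 colors are needed.
4 colors suffice: color a → {2, 5}; color b → {1, 4}; color c → {0, 3}; color d → {6}. Every edge joins two different colors.

4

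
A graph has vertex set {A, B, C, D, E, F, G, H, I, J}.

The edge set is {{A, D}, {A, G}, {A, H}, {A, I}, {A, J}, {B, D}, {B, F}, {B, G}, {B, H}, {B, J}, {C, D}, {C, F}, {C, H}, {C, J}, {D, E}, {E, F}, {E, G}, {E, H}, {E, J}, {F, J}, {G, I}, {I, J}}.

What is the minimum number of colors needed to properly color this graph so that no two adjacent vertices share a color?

3

A, G, I form a triangle, so at least 3 colors are needed.
3 colors suffice: color 1 → {D, G, H, J}; color 2 → {A, B, C, E}; color 3 → {F, I}. Each edge has distinct colors on its endpoints.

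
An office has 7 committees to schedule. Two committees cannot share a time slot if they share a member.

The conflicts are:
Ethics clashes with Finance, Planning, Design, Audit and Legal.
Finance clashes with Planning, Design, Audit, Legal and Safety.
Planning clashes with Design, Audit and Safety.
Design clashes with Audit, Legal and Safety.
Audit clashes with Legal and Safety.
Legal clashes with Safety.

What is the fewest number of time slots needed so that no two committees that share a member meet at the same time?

5

Finance, Planning, Design, Audit, Safety pairwise conflict, so at least 5 time slots are needed.
A valid assignment using 5 time slots: Ethics=4, Finance=3, Planning=5, Design=2, Audit=1, Legal=5, Safety=4. Every pair that conflicts lands in different time slots.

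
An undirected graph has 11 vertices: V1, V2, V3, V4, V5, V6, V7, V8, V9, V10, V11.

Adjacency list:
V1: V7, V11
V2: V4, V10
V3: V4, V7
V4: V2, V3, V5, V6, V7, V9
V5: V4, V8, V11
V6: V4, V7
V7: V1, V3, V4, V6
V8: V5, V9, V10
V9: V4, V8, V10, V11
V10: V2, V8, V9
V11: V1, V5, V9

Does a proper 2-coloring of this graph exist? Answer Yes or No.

V3, V4, V7 are pairwise adjacent, so at least 3 colors are needed.
So 2 colors are not enough.

No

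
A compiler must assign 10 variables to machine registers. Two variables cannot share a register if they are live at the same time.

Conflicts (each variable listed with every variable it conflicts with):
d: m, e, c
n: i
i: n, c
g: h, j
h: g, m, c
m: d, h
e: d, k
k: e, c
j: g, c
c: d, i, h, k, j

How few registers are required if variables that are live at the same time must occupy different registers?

2

n and i conflict, so at least 2 registers are needed.
2 registers suffice: register 1 → {n, g, m, e, c}; register 2 → {d, i, h, k, j}. Each listed conflict is separated.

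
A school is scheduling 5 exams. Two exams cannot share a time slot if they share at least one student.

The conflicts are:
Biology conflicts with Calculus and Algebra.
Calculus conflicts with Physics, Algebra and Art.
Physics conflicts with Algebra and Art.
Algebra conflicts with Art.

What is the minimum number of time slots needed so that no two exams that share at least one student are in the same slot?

4

Calculus, Physics, Algebra, Art pairwise conflict, so at least 4 time slots are needed.
4 time slots suffice: time slot 1 → {Algebra}; time slot 2 → {Calculus}; time slot 3 → {Biology, Physics}; time slot 4 → {Art}. Each listed conflict is separated.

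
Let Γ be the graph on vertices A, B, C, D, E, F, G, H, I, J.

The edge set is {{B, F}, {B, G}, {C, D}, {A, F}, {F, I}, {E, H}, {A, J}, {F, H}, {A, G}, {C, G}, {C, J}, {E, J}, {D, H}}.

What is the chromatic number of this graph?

3

The cycle H-D-C-J-E-H has odd length 5, so it cannot be 2-colored; at least 3 colors are needed.
3 colors suffice: color red → {D, F, G, J}; color blue → {A, B, C, H, I}; color green → {E}. No two adjacent vertices share a color.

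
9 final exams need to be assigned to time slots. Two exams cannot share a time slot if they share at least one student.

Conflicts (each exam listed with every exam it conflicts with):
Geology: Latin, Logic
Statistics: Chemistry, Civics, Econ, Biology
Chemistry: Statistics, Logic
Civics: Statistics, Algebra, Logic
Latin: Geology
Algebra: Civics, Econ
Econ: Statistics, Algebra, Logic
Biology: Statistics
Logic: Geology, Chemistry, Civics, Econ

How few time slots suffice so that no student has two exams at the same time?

2

Statistics and Chemistry conflict, so at least 2 time slots are needed.
2 time slots suffice: time slot 1 → {Statistics, Latin, Algebra, Logic}; time slot 2 → {Geology, Chemistry, Civics, Econ, Biology}. Each listed conflict is separated.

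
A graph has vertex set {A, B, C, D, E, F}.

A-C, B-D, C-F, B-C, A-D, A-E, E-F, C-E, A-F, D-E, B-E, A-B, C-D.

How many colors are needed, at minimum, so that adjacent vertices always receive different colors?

5

A, B, C, D, E form a clique, so at least 5 colors are needed.
5 colors suffice: A=1, B=4, C=2, D=5, E=3, F=4. Each edge has distinct colors on its endpoints.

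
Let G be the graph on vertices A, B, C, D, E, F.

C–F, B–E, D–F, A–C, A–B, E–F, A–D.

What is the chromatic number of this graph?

The cycle B-A-C-F-E-B has odd length 5, so it cannot be 2-colored; at least 3 colors are needed.
3 colors suffice: color 1 → {A, F}; color 2 → {B, C, D}; color 3 → {E}. No two adjacent vertices share a color.

3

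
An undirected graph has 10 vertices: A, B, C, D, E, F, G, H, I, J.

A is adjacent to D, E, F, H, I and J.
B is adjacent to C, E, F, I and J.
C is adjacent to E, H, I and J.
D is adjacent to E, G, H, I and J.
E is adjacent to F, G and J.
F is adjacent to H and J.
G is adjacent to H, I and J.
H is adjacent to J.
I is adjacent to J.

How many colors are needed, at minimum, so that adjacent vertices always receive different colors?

4

D, G, H, J are pairwise adjacent (a clique of size 4), so at least 4 colors are needed.
4 colors suffice: A=3, B=3, C=4, D=4, E=2, F=4, G=3, H=2, I=2, J=1. No two adjacent vertices share a color.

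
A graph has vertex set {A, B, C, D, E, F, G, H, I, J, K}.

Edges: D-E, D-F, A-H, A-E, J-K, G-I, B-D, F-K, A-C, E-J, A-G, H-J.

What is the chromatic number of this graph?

3

The cycle J-K-F-D-E-J has odd length 5, so it cannot be 2-colored; at least 3 colors are needed.
3 colors suffice: color red → {A, D, I, J}; color blue → {B, C, E, F, G, H}; color green → {K}. Every edge joins two different colors.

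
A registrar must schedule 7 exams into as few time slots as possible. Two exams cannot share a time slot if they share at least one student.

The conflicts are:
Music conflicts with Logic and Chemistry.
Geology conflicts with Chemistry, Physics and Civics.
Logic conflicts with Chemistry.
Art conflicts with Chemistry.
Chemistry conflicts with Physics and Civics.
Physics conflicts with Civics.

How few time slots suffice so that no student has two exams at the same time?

4

Geology, Chemistry, Physics, Civics pairwise conflict, so at least 4 time slots are needed.
Using 4 time slots: Music=2, Geology=3, Logic=3, Art=2, Chemistry=1, Physics=2, Civics=4. Every pair that conflicts lands in different time slots.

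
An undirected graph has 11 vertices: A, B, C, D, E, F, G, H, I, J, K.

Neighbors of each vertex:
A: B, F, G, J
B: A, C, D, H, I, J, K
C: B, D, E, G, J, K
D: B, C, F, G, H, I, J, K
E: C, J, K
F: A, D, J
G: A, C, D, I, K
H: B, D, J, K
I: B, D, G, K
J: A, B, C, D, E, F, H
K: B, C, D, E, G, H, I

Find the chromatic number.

B, D, H, K form a clique, so at least 4 colors are needed.
One proper 4-coloring: A=red, B=green, C=yellow, D=red, E=red, F=green, G=green, H=yellow, I=yellow, J=blue, K=blue. Each edge has distinct colors on its endpoints.

4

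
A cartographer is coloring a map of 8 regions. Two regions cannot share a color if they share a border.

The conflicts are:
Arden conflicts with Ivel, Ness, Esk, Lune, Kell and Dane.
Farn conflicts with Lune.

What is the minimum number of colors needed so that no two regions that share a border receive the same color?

Arden and Kell conflict, so at least 2 colors are needed.
2 colors suffice: color 1 → {Arden, Farn}; color 2 → {Ivel, Ness, Esk, Lune, Kell, Dane}. Each listed conflict is separated.

2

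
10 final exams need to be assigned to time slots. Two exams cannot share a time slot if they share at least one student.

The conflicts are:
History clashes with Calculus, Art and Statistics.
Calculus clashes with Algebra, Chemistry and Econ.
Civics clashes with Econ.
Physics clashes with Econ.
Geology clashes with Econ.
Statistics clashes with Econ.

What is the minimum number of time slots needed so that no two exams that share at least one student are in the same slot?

History and Art conflict, so at least 2 time slots are needed.
2 time slots suffice: time slot 1 → {History, Algebra, Chemistry, Econ}; time slot 2 → {Calculus, Civics, Physics, Art, Geology, Statistics}. Every pair that conflicts lands in different time slots.

2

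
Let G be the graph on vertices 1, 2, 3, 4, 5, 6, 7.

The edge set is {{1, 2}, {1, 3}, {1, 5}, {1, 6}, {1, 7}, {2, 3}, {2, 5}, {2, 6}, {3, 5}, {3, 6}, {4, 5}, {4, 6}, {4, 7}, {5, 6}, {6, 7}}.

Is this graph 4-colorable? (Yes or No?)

1, 2, 3, 5, 6 are pairwise adjacent (a clique of size 5), so at least 5 colors are needed.
So 4 colors are not enough.

No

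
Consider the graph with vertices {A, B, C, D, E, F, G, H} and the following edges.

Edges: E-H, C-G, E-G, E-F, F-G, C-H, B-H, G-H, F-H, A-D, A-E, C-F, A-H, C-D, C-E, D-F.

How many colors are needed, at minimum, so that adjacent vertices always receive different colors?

C, E, F, G, H form a clique, so at least 5 colors are needed.
One proper 5-coloring: A=blue, B=blue, C=green, D=red, E=yellow, F=blue, G=purple, H=red. Every edge joins two different colors.

5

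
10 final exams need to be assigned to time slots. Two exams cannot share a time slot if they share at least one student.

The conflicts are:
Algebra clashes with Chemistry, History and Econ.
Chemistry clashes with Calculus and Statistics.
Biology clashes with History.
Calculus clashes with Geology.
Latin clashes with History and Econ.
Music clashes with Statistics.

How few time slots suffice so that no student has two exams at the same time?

2

Algebra and Econ conflict, so at least 2 time slots are needed.
A valid assignment using 2 time slots: Algebra=1, Chemistry=2, Biology=1, Calculus=1, Latin=1, Music=2, History=2, Statistics=1, Geology=2, Econ=2. Every pair that conflicts lands in different time slots.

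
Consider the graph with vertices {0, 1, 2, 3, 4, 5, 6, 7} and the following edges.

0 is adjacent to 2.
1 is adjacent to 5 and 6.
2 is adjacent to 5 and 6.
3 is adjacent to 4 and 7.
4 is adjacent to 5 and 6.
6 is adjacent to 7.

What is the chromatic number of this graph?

2

6 and 7 are adjacent, so at least 2 colors are needed.
2 colors suffice: color a → {0, 3, 5, 6}; color b → {1, 2, 4, 7}. Each edge has distinct colors on its endpoints.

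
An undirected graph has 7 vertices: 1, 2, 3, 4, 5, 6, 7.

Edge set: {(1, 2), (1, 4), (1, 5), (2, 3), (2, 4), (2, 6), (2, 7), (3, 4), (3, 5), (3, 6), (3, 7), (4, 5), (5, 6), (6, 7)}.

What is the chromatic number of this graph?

2, 3, 6, 7 are pairwise adjacent (a clique of size 4), so at least 4 colors are needed.
4 colors suffice: color a → {2, 5}; color b → {1, 3}; color c → {4, 6}; color d → {7}. No two adjacent vertices share a color.

4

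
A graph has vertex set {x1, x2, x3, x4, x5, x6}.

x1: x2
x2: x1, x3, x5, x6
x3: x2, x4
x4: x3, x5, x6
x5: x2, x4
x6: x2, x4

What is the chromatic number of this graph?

x1 and x2 are adjacent, so at least 2 colors are needed.
2 colors suffice: color R → {x2, x4}; color B → {x1, x3, x5, x6}. Each edge has distinct colors on its endpoints.

2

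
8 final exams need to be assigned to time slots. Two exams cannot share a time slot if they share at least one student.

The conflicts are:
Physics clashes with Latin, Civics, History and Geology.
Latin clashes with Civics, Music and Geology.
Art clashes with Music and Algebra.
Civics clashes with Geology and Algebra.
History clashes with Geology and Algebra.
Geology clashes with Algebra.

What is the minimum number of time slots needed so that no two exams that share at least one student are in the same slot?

4

Physics, Latin, Civics, Geology pairwise conflict, so at least 4 time slots are needed.
4 time slots suffice: time slot 1 → {Art, Geology}; time slot 2 → {Latin, Algebra}; time slot 3 → {Civics, History, Music}; time slot 4 → {Physics}. Every pair that conflicts lands in different time slots.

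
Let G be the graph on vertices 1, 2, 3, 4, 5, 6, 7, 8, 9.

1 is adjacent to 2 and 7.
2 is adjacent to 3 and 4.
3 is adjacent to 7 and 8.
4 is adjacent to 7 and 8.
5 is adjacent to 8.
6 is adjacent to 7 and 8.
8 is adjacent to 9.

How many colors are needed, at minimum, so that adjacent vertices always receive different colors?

2

3 and 7 are adjacent, so at least 2 colors are needed.
2 colors suffice: color red → {2, 7, 8}; color blue → {1, 3, 4, 5, 6, 9}. Each edge has distinct colors on its endpoints.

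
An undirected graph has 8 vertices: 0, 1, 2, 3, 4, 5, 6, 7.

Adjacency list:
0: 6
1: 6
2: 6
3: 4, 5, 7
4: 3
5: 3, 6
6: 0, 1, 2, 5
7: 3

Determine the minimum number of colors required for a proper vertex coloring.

2

3 and 5 are adjacent, so at least 2 colors are needed.
A valid assignment using 2 colors: 0=blue, 1=blue, 2=blue, 3=red, 4=blue, 5=blue, 6=red, 7=blue. No two adjacent vertices share a color.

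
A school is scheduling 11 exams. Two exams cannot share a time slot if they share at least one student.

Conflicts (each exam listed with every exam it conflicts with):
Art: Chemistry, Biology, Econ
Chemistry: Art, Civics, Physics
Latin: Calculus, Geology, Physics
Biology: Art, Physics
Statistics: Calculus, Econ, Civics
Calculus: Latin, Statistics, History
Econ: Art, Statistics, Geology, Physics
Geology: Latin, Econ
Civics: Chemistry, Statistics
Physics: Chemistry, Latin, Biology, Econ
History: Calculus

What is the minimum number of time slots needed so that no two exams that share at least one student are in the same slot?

The cycle Statistics-Econ-Physics-Latin-Calculus-Statistics has odd length 5, so it cannot be 2-colored; at least 3 time slots are needed.
3 time slots suffice: time slot 1 → {Art, Statistics, Geology, Physics, History}; time slot 2 → {Chemistry, Latin, Biology, Econ}; time slot 3 → {Calculus, Civics}. Each listed conflict is separated.

3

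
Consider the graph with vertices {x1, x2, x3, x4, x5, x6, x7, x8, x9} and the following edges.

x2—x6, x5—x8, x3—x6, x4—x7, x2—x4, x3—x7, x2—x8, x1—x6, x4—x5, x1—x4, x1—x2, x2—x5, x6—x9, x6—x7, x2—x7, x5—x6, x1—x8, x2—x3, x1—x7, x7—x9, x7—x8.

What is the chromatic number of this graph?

x1, x2, x6, x7 are pairwise adjacent (a clique of size 4), so at least 4 colors are needed.
A valid assignment using 4 colors: x1=4, x2=2, x3=4, x4=3, x5=1, x6=3, x7=1, x8=3, x9=2. Each edge has distinct colors on its endpoints.

4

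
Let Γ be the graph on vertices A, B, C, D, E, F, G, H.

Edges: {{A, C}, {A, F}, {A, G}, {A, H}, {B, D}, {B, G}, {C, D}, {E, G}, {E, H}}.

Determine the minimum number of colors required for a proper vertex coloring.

The cycle C-D-B-G-A-C has odd length 5, so it cannot be 2-colored; at least 3 colors are needed.
3 colors suffice: color 1 → {A, B, E}; color 2 → {D, F, G, H}; color 3 → {C}. Each edge has distinct colors on its endpoints.

3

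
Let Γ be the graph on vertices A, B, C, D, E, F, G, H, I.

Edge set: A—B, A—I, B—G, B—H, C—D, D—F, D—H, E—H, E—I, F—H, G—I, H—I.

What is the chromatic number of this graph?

D, F, H form a triangle, so at least 3 colors are needed.
3 colors suffice: color 1 → {A, C, G, H}; color 2 → {B, D, I}; color 3 → {E, F}. Every edge joins two different colors.

3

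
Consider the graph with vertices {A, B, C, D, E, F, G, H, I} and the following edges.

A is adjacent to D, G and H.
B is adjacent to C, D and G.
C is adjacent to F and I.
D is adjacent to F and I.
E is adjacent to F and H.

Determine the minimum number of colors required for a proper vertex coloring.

3

The cycle H-A-D-F-E-H has odd length 5, so it cannot be 2-colored; at least 3 colors are needed.
A valid assignment using 3 colors: A=2, B=2, C=1, D=1, E=3, F=2, G=1, H=1, I=2. Each edge has distinct colors on its endpoints.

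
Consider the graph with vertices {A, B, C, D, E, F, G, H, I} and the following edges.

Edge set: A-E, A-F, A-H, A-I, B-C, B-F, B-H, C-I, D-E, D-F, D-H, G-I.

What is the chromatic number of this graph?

3

The cycle A-I-C-B-H-A has odd length 5, so it cannot be 2-colored; at least 3 colors are needed.
One proper 3-coloring: A=red, B=red, C=green, D=red, E=blue, F=blue, G=red, H=blue, I=blue. Every edge joins two different colors.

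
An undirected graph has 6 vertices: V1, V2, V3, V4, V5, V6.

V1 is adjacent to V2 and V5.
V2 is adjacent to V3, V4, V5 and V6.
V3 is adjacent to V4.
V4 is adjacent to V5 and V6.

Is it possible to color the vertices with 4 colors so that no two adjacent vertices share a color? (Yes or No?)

Yes

The chromatic number is 3. V1, V2, V5 are mutually adjacent, so at least 3 colors are needed.
One proper 3-coloring: V1=2, V2=1, V3=3, V4=2, V5=3, V6=3.
Since 4 ≥ 3, a proper 4-coloring certainly exists.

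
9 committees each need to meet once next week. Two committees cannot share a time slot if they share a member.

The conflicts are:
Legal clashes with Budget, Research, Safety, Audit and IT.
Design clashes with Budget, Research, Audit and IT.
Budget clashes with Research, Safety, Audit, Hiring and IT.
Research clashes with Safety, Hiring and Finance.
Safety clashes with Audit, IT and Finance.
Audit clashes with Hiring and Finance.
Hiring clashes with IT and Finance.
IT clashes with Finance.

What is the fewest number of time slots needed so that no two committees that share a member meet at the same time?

Legal, Budget, Research, Safety pairwise conflict, so at least 4 time slots are needed.
4 time slots suffice: time slot 1 → {Budget, Finance}; time slot 2 → {Research, Audit, IT}; time slot 3 → {Design, Safety, Hiring}; time slot 4 → {Legal}. Every pair that conflicts lands in different time slots.

4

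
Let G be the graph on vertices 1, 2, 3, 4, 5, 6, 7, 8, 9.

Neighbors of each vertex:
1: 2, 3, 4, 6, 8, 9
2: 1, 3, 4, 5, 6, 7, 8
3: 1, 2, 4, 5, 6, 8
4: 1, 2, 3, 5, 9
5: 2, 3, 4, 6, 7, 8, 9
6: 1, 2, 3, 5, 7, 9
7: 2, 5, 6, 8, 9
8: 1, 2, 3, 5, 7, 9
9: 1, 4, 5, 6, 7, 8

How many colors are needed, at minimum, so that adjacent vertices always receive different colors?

4

2, 3, 4, 5 are pairwise adjacent (a clique of size 4), so at least 4 colors are needed.
One proper 4-coloring: 1=b, 2=a, 3=d, 4=c, 5=b, 6=c, 7=d, 8=c, 9=a. No two adjacent vertices share a color.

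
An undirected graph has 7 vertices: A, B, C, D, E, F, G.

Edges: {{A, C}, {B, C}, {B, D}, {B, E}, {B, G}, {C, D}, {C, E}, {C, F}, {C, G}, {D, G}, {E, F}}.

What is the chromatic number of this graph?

4

B, C, D, G form a clique, so at least 4 colors are needed.
4 colors suffice: A=2, B=2, C=1, D=3, E=3, F=2, G=4. Every edge joins two different colors.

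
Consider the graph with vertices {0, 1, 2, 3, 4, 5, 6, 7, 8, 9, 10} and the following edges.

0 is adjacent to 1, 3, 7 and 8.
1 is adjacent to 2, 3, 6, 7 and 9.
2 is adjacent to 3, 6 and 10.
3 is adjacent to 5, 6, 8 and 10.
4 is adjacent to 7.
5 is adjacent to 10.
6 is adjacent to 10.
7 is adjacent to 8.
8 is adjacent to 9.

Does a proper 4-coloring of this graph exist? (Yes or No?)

The chromatic number is 4. 1, 2, 3, 6 are pairwise adjacent (a clique of size 4), so at least 4 colors are needed.
4 colors suffice: 0=green, 1=blue, 2=green, 3=red, 4=blue, 5=green, 6=yellow, 7=red, 8=blue, 9=red, 10=blue.
That is already a proper 4-coloring.

Yes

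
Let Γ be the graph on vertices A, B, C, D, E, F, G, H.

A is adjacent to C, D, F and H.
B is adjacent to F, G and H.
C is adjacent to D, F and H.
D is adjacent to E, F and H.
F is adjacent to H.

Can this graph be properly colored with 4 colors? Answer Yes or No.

A, C, D, F, H are mutually adjacent (a clique of size 5), so at least 5 colors are needed.
So 4 colors are not enough.

No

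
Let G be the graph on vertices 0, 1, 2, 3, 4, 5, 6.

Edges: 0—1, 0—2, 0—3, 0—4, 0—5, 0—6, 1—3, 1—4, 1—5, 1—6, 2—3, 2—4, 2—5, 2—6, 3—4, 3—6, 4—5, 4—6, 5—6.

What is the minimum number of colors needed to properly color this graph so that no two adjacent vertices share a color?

5

0, 1, 3, 4, 6 form a clique, so at least 5 colors are needed.
A valid assignment using 5 colors: 0=red, 1=purple, 2=purple, 3=yellow, 4=blue, 5=yellow, 6=green. Every edge joins two different colors.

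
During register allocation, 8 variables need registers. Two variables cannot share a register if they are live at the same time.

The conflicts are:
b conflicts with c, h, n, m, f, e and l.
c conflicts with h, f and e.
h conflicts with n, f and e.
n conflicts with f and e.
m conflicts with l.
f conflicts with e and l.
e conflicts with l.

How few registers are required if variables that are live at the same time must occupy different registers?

b, h, n, f, e pairwise conflict, so at least 5 registers are needed.
A valid assignment using 5 registers: b=1, c=5, h=4, n=5, m=2, f=3, e=2, l=4. Every pair that conflicts lands in different registers.

5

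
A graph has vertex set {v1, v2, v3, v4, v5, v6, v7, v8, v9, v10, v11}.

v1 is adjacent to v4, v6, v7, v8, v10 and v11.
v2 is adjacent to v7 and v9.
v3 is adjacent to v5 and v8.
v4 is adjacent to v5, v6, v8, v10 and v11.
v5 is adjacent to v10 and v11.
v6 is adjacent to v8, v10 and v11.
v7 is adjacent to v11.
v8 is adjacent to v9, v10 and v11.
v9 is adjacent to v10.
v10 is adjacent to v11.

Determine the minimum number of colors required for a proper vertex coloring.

v1, v4, v6, v8, v10, v11 are mutually adjacent (a clique of size 6), so at least 6 colors are needed.
One proper 6-coloring: v1=5, v2=2, v3=1, v4=4, v5=2, v6=6, v7=1, v8=2, v9=3, v10=1, v11=3. Each edge has distinct colors on its endpoints.

6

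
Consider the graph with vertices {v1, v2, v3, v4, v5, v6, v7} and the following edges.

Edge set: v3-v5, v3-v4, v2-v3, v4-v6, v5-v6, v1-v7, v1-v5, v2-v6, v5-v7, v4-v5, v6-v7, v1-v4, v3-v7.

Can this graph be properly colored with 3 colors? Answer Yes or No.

Yes

The chromatic number is 3. v3, v4, v5 form a triangle, so at least 3 colors are needed.
A valid assignment using 3 colors: v1=green, v2=red, v3=green, v4=blue, v5=red, v6=green, v7=blue.
That is already a proper 3-coloring.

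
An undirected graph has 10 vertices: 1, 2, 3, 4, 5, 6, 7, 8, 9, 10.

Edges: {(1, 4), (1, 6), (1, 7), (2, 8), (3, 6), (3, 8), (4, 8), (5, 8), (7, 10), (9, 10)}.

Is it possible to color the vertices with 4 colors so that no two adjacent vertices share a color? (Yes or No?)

The chromatic number is 3. The cycle 6-3-8-4-1-6 has odd length 5, so it cannot be 2-colored; at least 3 colors are needed.
One proper 3-coloring: 1=a, 2=b, 3=b, 4=b, 5=b, 6=c, 7=b, 8=a, 9=b, 10=a.
Since 4 ≥ 3, a proper 4-coloring certainly exists.

Yes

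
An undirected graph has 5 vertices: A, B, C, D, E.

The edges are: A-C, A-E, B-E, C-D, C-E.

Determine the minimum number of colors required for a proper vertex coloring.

A, C, E are pairwise adjacent, so at least 3 colors are needed.
A valid assignment using 3 colors: A=3, B=2, C=2, D=1, E=1. Each edge has distinct colors on its endpoints.

3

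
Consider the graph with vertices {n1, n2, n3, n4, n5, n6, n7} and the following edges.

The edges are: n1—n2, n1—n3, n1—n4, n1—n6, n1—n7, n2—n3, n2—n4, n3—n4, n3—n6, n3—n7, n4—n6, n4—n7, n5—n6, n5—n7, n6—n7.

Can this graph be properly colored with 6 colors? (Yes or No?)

The chromatic number is 5. n1, n3, n4, n6, n7 form a clique, so at least 5 colors are needed.
5 colors suffice: color R → {n2, n6}; color B → {n4, n5}; color G → {n3}; color Y → {n7}; color P → {n1}.
Since 6 ≥ 5, a proper 6-coloring certainly exists.

Yes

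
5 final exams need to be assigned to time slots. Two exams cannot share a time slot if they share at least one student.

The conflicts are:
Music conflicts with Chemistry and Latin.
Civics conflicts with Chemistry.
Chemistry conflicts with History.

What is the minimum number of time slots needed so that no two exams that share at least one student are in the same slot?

2

Music and Latin conflict, so at least 2 time slots are needed.
2 time slots suffice: time slot 1 → {Chemistry, Latin}; time slot 2 → {Music, Civics, History}. Every pair that conflicts lands in different time slots.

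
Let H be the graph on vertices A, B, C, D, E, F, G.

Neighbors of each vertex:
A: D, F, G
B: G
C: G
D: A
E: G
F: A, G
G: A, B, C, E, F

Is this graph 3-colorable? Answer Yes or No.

Yes

The chromatic number is 3. A, F, G form a triangle, so at least 3 colors are needed.
3 colors suffice: color 1 → {D, G}; color 2 → {A, B, C, E}; color 3 → {F}.
That is already a proper 3-coloring.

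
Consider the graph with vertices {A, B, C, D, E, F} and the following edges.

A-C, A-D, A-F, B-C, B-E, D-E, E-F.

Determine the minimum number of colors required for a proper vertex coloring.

3

The cycle C-A-D-E-B-C has odd length 5, so it cannot be 2-colored; at least 3 colors are needed.
A valid assignment using 3 colors: A=red, B=green, C=blue, D=blue, E=red, F=blue. Each edge has distinct colors on its endpoints.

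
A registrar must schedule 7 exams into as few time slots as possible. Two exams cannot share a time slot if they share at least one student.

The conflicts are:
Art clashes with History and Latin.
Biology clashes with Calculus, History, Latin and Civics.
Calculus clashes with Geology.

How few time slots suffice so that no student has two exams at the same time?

2

Biology and Calculus conflict, so at least 2 time slots are needed.
Using 2 time slots: Art=1, Biology=1, Calculus=2, History=2, Latin=2, Civics=2, Geology=1. Every pair that conflicts lands in different time slots.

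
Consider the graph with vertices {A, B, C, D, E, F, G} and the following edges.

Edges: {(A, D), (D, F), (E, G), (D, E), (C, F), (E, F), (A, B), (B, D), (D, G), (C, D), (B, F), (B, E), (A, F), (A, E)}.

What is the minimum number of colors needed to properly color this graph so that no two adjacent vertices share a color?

A, B, D, E, F are mutually adjacent (a clique of size 5), so at least 5 colors are needed.
5 colors suffice: color 1 → {D}; color 2 → {F, G}; color 3 → {C, E}; color 4 → {A}; color 5 → {B}. Each edge has distinct colors on its endpoints.

5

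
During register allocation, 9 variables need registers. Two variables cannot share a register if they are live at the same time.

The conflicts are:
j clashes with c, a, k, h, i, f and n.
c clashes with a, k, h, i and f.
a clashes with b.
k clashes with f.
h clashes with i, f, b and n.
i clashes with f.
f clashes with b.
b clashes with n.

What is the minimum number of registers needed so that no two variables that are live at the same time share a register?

j, c, h, i, f pairwise conflict, so at least 5 registers are needed.
Using 5 registers: j=1, c=2, a=3, k=4, h=4, i=5, f=3, b=1, n=2. Every pair that conflicts lands in different registers.

5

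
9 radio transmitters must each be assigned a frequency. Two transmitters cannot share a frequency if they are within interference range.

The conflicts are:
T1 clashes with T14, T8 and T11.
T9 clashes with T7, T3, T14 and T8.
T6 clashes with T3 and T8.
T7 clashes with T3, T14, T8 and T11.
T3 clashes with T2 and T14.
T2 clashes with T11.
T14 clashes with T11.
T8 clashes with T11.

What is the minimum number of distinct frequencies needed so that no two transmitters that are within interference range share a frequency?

T9, T7, T3, T14 are mutually in conflict, so at least 4 frequencies are needed.
4 frequencies suffice: frequency 1 → {T3, T11}; frequency 2 → {T2, T14, T8}; frequency 3 → {T1, T6, T7}; frequency 4 → {T9}. No two conflicting transmitters share a frequency.

4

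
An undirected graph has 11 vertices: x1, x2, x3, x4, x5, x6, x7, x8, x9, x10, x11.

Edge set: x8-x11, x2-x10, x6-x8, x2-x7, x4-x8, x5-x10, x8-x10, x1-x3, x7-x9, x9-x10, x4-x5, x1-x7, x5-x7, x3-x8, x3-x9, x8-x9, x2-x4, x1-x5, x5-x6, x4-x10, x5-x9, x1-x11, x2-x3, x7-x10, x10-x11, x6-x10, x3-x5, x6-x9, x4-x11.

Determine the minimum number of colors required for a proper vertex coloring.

x5, x7, x9, x10 form a clique, so at least 4 colors are needed.
4 colors suffice: x1=3, x2=2, x3=1, x4=3, x5=2, x6=4, x7=4, x8=2, x9=3, x10=1, x11=4. Every edge joins two different colors.

4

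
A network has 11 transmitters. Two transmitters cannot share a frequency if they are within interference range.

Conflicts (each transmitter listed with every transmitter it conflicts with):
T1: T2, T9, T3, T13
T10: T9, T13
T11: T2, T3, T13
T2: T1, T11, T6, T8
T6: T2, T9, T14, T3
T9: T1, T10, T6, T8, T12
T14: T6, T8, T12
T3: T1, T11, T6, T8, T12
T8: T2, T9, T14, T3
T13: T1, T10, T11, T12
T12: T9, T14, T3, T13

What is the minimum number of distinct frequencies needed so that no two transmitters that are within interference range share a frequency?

T11 and T2 conflict, so at least 2 frequencies are needed.
Using 2 frequencies: T1=2, T10=2, T11=2, T2=1, T6=2, T9=1, T14=1, T3=1, T8=2, T13=1, T12=2. No two conflicting transmitters share a frequency.

2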